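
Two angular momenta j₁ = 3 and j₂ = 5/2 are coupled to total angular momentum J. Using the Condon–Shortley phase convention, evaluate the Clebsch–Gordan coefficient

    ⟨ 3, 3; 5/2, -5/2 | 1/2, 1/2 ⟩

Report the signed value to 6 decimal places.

triangle: 5!·1!·0!/7! = 120/5040
(j±m)!: 6!·0!·0!·5!·1!·0! = 86400
prefactor² = (2J+1)·Δ·N² = 28800/7
  k=0: +1/(0!·5!·0!·0!·1!·0!) = 1/120
Σ = 1/120  ⇒  CG² = 28800/7·1/120² = 2/7
CG = +√(2/7) = +0.534522

+0.534522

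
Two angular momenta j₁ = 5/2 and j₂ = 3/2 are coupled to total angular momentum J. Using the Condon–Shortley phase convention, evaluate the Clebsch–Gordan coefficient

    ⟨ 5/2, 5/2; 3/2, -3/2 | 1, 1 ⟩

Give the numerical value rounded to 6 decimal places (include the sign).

+√(1/2) ≈ +0.707107

triangle: 3!×2!×0!/6! = 12/720
(j±m)!: 5!×0!×0!×3!×2!×0! = 1440
prefactor² = (2J+1)×Δ×N² = 72
  k=0: +1/(0!×3!×0!×0!×2!×0!) = 1/12
Σ = 1/12  ⇒  CG² = 72×1/12² = 1/2
CG = +√(1/2) = +0.707107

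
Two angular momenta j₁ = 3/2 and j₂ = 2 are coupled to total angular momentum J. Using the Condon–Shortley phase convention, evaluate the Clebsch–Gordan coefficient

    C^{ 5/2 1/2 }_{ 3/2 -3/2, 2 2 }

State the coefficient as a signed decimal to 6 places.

−√(6/35) ≈ -0.414039

j₁+j₂−J=1  J+j₁−j₂=2  J−j₁+j₂=3  j₁+j₂+J+1=7
(j₁±m₁, j₂±m₂, J±M) = (0,3,4,0,3,2)
P² = 864/35
sum k=1..1:
  [1] −1/12 = -1/12
S = -1/12
C² = P²·S² = 6/35 ; C = -0.414039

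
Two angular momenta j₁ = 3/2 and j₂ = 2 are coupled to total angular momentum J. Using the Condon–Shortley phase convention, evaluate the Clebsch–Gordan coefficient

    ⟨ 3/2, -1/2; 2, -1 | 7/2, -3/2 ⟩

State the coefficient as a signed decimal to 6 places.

+√(4/7) ≈ +0.755929

√[8·0!3!4!/8! · 1!2!1!3!2!5!] = √(576/7)
  +(−1)^0/∏(0,0,2,1,1,3)! = 1/12  (running 1/12)
⟨..|..⟩ = √(576/7)·(1/12) = +0.755929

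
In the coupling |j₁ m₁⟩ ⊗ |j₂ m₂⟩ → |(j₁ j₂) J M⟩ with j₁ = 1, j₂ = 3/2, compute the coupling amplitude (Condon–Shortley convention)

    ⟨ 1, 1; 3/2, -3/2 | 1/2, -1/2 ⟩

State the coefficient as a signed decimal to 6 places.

triangle: 2!*0!*1!/4! = 2/24
(j±m)!: 2!*0!*0!*3!*0!*1! = 12
prefactor² = (2J+1)*Δ*N² = 2
  k=0: +1/(0!*2!*0!*0!*0!*1!) = 1/2
Σ = 1/2  ⇒  CG² = 2*1/2² = 1/2
CG = +√(1/2) = +0.707107

+0.707107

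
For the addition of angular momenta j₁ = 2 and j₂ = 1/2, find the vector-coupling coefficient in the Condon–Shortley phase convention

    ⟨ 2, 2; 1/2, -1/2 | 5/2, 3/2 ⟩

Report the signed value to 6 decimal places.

+√(1/5) = +0.447214

√[6·0!4!1!/6! · 4!0!0!1!4!1!] = √(576/5)
  +(−1)^0/∏(0,0,0,0,4,1)! = 1/24  (running 1/24)
⟨..|..⟩ = √(576/5)·(1/24) = +0.447214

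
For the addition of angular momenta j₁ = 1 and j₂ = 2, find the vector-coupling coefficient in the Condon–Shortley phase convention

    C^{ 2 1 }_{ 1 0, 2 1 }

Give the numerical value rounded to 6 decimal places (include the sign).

√[5·1!1!3!/6! · 1!1!3!1!3!1!] = √(3/2)
  +(−1)^0/∏(0,1,1,3,0,0)! = 1/6  (running 1/6)
  +(−1)^1/∏(1,0,0,2,1,1)! = -1/2  (running -1/3)
⟨..|..⟩ = √(3/2)·(-1/3) = -0.408248

−√(1/6) = -0.408248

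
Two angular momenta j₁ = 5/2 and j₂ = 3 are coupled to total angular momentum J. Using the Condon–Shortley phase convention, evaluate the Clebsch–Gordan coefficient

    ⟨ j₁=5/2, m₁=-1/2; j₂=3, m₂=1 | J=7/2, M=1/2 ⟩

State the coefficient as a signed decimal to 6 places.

-0.125988  (= −√(1/63))

triangle: 2!·3!·4!/10! = 288/3628800
(j±m)!: 2!·3!·4!·2!·4!·3! = 82944
prefactor² = (2J+1)·Δ·N² = 9216/175
  k=0: +1/(0!·2!·3!·4!·0!·0!) = 1/288
  k=1: −1/(1!·1!·2!·3!·1!·1!) = -1/12
  k=2: +1/(2!·0!·1!·2!·2!·2!) = 1/16
Σ = -5/288  ⇒  CG² = 9216/175·(-5/288)² = 1/63
CG = −√(1/63) = -0.125988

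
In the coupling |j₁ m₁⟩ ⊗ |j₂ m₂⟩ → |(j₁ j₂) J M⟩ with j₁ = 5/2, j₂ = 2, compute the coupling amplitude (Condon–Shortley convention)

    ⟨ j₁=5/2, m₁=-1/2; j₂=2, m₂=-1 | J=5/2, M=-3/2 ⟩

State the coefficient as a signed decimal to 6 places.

j₁+j₂−J=2  J+j₁−j₂=3  J−j₁+j₂=2  j₁+j₂+J+1=8
(j₁±m₁, j₂±m₂, J±M) = (2,3,1,3,1,4)
P² = 216/35
sum k=0..1:
  [0] +1/12 = 1/12
  [1] −1/4 = -1/4
S = -1/6
C² = P²·S² = 6/35 ; C = -0.414039

−√(6/35) ≈ -0.414039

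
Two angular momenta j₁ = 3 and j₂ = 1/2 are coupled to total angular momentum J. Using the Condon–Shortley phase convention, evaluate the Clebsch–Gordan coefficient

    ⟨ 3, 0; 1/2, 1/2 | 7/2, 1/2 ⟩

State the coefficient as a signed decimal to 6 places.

triangle: 0!·6!·1!/8! = 720/40320
(j±m)!: 3!·3!·1!·0!·4!·3! = 5184
prefactor² = (2J+1)·Δ·N² = 5184/7
  k=0: +1/(0!·0!·3!·1!·3!·0!) = 1/36
Σ = 1/36  ⇒  CG² = 5184/7·1/36² = 4/7
CG = +√(4/7) = +0.755929

+√(4/7) ≈ +0.755929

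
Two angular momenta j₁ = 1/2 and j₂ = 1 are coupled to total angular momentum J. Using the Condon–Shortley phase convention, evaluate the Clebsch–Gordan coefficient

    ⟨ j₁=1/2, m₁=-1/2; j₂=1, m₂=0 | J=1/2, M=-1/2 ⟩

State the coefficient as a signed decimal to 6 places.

−√(1/3) ≈ -0.577350

j₁+j₂−J=1  J+j₁−j₂=0  J−j₁+j₂=1  j₁+j₂+J+1=3
(j₁±m₁, j₂±m₂, J±M) = (0,1,1,1,0,1)
P² = 1/3
sum k=1..1:
  [1] −1/1 = -1
S = -1
C² = P²·S² = 1/3 ; C = -0.577350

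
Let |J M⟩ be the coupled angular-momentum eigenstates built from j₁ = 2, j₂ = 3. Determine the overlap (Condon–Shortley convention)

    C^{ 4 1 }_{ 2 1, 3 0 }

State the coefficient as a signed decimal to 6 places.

triangle: 1!*3!*5!/10! = 720/3628800
(j±m)!: 3!*1!*3!*3!*5!*3! = 155520
prefactor² = (2J+1)*Δ*N² = 1944/7
  k=0: +1/(0!*1!*1!*3!*2!*2!) = 1/24
  k=1: −1/(1!*0!*0!*2!*3!*3!) = -1/72
Σ = 1/36  ⇒  CG² = 1944/7*1/36² = 3/14
CG = +√(3/14) = +0.462910

+0.462910  (= +√(3/14))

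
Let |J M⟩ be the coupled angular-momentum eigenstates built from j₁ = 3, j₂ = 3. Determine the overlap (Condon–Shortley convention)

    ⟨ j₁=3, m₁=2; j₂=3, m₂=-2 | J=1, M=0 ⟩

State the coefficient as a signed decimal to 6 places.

-0.377964  (= −√(1/7))

√[3·5!1!1!/8! · 5!1!1!5!1!1!] = √(900/7)
  +(−1)^0/∏(0,5,1,1,0,0)! = 1/120  (running 1/120)
  +(−1)^1/∏(1,4,0,0,1,1)! = -1/24  (running -1/30)
⟨..|..⟩ = √(900/7)·(-1/30) = -0.377964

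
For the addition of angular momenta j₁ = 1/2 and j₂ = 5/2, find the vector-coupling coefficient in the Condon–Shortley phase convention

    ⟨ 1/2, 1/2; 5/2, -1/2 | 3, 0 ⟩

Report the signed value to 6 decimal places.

j₁+j₂−J=0  J+j₁−j₂=1  J−j₁+j₂=5  j₁+j₂+J+1=7
(j₁±m₁, j₂±m₂, J±M) = (1,0,2,3,3,3)
P² = 72
sum k=0..0:
  [0] +1/12 = 1/12
S = 1/12
C² = P²·S² = 1/2 ; C = +0.707107

+0.707107  (= +√(1/2))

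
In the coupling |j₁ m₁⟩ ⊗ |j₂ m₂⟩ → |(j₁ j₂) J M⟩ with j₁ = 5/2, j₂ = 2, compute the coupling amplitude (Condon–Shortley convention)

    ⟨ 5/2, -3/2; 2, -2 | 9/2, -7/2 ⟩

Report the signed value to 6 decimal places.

√[10·0!5!4!/10! · 1!4!0!4!1!8!] = √(184320)
  +(−1)^0/∏(0,0,4,0,1,4)! = 1/576  (running 1/576)
⟨..|..⟩ = √(184320)·(1/576) = +0.745356

+0.745356  (= +√(5/9))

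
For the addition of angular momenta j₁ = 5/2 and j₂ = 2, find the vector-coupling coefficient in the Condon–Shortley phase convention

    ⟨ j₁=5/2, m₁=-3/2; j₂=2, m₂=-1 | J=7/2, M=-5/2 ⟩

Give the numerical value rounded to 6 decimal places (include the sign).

triangle: 1!*4!*3!/9! = 144/362880
(j±m)!: 1!*4!*1!*3!*1!*6! = 103680
prefactor² = (2J+1)*Δ*N² = 2304/7
  k=0: +1/(0!*1!*4!*1!*0!*2!) = 1/48
  k=1: −1/(1!*0!*3!*0!*1!*3!) = -1/36
Σ = -1/144  ⇒  CG² = 2304/7*(-1/144)² = 1/63
CG = −√(1/63) = -0.125988

−√(1/63) = -0.125988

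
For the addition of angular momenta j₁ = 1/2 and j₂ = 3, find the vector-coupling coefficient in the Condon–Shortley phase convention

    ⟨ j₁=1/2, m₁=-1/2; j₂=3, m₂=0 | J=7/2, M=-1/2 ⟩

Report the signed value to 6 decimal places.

√[8·0!1!6!/8! · 0!1!3!3!3!4!] = √(5184/7)
  +(−1)^0/∏(0,0,1,3,0,3)! = 1/36  (running 1/36)
⟨..|..⟩ = √(5184/7)·(1/36) = +0.755929

+√(4/7) ≈ +0.755929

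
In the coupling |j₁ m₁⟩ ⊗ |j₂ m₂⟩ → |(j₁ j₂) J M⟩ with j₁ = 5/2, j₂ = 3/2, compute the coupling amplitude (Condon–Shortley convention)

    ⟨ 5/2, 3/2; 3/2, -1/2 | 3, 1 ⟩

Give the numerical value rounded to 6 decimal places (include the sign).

+0.639010

√[7·1!4!2!/8! · 4!1!1!2!4!2!] = √(96/5)
  +(−1)^0/∏(0,1,1,1,3,1)! = 1/6  (running 1/6)
  +(−1)^1/∏(1,0,0,0,4,2)! = -1/48  (running 7/48)
⟨..|..⟩ = √(96/5)·(7/48) = +0.639010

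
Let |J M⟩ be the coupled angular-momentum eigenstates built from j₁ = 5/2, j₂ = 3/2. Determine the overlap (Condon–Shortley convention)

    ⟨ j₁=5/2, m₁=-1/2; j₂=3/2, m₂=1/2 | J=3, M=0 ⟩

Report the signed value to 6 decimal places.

−√(1/5) ≈ -0.447214

triangle: 1!*4!*2!/8! = 48/40320
(j±m)!: 2!*3!*2!*1!*3!*3! = 864
prefactor² = (2J+1)*Δ*N² = 36/5
  k=0: +1/(0!*1!*3!*2!*1!*0!) = 1/12
  k=1: −1/(1!*0!*2!*1!*2!*1!) = -1/4
Σ = -1/6  ⇒  CG² = 36/5*(-1/6)² = 1/5
CG = −√(1/5) = -0.447214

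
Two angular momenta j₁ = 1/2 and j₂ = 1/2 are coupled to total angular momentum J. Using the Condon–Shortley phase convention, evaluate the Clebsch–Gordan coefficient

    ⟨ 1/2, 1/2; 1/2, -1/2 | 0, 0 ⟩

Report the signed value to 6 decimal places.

j₁+j₂−J=1  J+j₁−j₂=0  J−j₁+j₂=0  j₁+j₂+J+1=2
(j₁±m₁, j₂±m₂, J±M) = (1,0,0,1,0,0)
P² = 1/2
sum k=0..0:
  [0] +1/1 = 1
S = 1
C² = P²·S² = 1/2 ; C = +0.707107

+√(1/2) ≈ +0.707107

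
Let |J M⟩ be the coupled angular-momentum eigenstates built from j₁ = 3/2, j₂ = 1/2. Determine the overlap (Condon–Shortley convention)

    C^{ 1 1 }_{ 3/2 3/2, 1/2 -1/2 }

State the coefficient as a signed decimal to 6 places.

triangle: 1!·2!·0!/4! = 2/24
(j±m)!: 3!·0!·0!·1!·2!·0! = 12
prefactor² = (2J+1)·Δ·N² = 3
  k=0: +1/(0!·1!·0!·0!·2!·0!) = 1/2
Σ = 1/2  ⇒  CG² = 3·1/2² = 3/4
CG = +√(3/4) = +0.866025

+√(3/4) = +0.866025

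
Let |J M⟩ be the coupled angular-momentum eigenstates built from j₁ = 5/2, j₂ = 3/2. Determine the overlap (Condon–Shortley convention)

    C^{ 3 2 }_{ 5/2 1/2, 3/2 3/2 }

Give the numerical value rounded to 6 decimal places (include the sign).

j₁+j₂−J=1  J+j₁−j₂=4  J−j₁+j₂=2  j₁+j₂+J+1=8
(j₁±m₁, j₂±m₂, J±M) = (3,2,3,0,5,1)
P² = 72
sum k=1..1:
  [1] −1/12 = -1/12
S = -1/12
C² = P²·S² = 1/2 ; C = -0.707107

-0.707107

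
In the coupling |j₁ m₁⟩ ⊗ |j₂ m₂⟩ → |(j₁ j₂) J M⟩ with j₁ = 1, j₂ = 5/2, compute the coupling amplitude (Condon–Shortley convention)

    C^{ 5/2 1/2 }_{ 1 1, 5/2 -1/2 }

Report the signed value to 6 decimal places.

triangle: 1!·1!·4!/7! = 24/5040
(j±m)!: 2!·0!·2!·3!·3!·2! = 288
prefactor² = (2J+1)·Δ·N² = 288/35
  k=0: +1/(0!·1!·0!·2!·1!·2!) = 1/4
Σ = 1/4  ⇒  CG² = 288/35·1/4² = 18/35
CG = +√(18/35) = +0.717137

+0.717137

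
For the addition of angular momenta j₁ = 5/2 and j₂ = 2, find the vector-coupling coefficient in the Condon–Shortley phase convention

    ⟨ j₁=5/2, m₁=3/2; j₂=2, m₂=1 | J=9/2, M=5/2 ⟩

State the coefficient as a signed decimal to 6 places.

√[10·0!5!4!/10! · 4!1!3!1!7!2!] = √(11520)
  +(−1)^0/∏(0,0,1,3,4,1)! = 1/144  (running 1/144)
⟨..|..⟩ = √(11520)·(1/144) = +0.745356

+√(5/9) ≈ +0.745356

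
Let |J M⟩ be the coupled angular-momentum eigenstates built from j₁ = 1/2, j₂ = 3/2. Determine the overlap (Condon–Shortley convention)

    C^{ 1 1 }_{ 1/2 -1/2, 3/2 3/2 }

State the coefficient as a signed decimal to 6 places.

-0.866025

j₁+j₂−J=1  J+j₁−j₂=0  J−j₁+j₂=2  j₁+j₂+J+1=4
(j₁±m₁, j₂±m₂, J±M) = (0,1,3,0,2,0)
P² = 3
sum k=1..1:
  [1] −1/2 = -1/2
S = -1/2
C² = P²·S² = 3/4 ; C = -0.866025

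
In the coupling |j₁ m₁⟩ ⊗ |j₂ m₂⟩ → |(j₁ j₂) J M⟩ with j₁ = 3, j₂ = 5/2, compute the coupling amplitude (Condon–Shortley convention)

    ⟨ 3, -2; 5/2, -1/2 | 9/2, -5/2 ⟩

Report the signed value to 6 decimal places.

−√(49/198) ≈ -0.497468

j₁+j₂−J=1  J+j₁−j₂=5  J−j₁+j₂=4  j₁+j₂+J+1=11
(j₁±m₁, j₂±m₂, J±M) = (1,5,2,3,2,7)
P² = 115200/11
sum k=0..1:
  [0] +1/480 = 1/480
  [1] −1/144 = -1/144
S = -7/1440
C² = P²·S² = 49/198 ; C = -0.497468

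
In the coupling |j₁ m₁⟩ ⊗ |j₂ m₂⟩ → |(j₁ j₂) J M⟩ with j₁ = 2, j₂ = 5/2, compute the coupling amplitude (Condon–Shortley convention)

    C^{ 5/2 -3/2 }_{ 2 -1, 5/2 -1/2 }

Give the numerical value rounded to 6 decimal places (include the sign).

−√(6/35) = -0.414039

√[6·2!2!3!/8! · 1!3!2!3!1!4!] = √(216/35)
  +(−1)^1/∏(1,1,2,1,0,2)! = -1/4  (running -1/4)
  +(−1)^2/∏(2,0,1,0,1,3)! = 1/12  (running -1/6)
⟨..|..⟩ = √(216/35)·(-1/6) = -0.414039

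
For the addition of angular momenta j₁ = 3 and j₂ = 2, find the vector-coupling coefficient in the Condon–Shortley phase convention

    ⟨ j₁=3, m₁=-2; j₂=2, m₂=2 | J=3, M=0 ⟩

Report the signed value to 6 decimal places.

+0.577350

√[7·2!4!2!/9! · 1!5!4!0!3!3!] = √(192)
  +(−1)^2/∏(2,0,3,2,1,0)! = 1/24  (running 1/24)
⟨..|..⟩ = √(192)·(1/24) = +0.577350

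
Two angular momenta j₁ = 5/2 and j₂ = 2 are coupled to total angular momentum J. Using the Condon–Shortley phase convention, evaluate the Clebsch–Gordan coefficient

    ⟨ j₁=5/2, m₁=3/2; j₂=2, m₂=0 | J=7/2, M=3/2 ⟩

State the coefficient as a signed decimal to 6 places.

triangle: 1!·4!·3!/9! = 144/362880
(j±m)!: 4!·1!·2!·2!·5!·2! = 23040
prefactor² = (2J+1)·Δ·N² = 512/7
  k=0: +1/(0!·1!·1!·2!·3!·1!) = 1/12
  k=1: −1/(1!·0!·0!·1!·4!·2!) = -1/48
Σ = 1/16  ⇒  CG² = 512/7·1/16² = 2/7
CG = +√(2/7) = +0.534522

+0.534522  (= +√(2/7))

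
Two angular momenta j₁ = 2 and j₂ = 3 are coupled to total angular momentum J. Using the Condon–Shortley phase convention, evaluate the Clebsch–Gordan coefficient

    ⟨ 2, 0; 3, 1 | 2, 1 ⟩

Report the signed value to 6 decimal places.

+0.377964

triangle: 3!*1!*3!/8! = 36/40320
(j±m)!: 2!*2!*4!*2!*3!*1! = 1152
prefactor² = (2J+1)*Δ*N² = 36/7
  k=1: −1/(1!*2!*1!*3!*0!*0!) = -1/12
  k=2: +1/(2!*1!*0!*2!*1!*1!) = 1/4
Σ = 1/6  ⇒  CG² = 36/7*1/6² = 1/7
CG = +√(1/7) = +0.377964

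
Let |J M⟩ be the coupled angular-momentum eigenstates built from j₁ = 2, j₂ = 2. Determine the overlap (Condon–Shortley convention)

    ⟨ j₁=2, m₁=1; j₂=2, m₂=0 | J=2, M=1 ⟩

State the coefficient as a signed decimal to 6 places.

-0.267261

j₁+j₂−J=2  J+j₁−j₂=2  J−j₁+j₂=2  j₁+j₂+J+1=7
(j₁±m₁, j₂±m₂, J±M) = (3,1,2,2,3,1)
P² = 8/7
sum k=0..1:
  [0] +1/4 = 1/4
  [1] −1/2 = -1/2
S = -1/4
C² = P²·S² = 1/14 ; C = -0.267261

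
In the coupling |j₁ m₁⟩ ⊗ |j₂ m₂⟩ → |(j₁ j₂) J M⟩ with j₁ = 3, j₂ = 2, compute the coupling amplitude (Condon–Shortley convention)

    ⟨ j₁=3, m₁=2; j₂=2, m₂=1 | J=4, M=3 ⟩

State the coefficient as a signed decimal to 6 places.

+0.223607  (= +√(1/20))

j₁+j₂−J=1  J+j₁−j₂=5  J−j₁+j₂=3  j₁+j₂+J+1=10
(j₁±m₁, j₂±m₂, J±M) = (5,1,3,1,7,1)
P² = 6480
sum k=0..1:
  [0] +1/144 = 1/144
  [1] −1/240 = -1/240
S = 1/360
C² = P²·S² = 1/20 ; C = +0.223607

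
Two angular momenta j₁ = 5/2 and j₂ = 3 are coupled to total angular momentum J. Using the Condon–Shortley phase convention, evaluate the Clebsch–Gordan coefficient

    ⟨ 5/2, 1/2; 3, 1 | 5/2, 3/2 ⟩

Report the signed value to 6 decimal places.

+0.169031  (= +√(1/35))

j₁+j₂−J=3  J+j₁−j₂=2  J−j₁+j₂=3  j₁+j₂+J+1=9
(j₁±m₁, j₂±m₂, J±M) = (3,2,4,2,4,1)
P² = 576/35
sum k=1..2:
  [1] −1/12 = -1/12
  [2] +1/8 = 1/8
S = 1/24
C² = P²·S² = 1/35 ; C = +0.169031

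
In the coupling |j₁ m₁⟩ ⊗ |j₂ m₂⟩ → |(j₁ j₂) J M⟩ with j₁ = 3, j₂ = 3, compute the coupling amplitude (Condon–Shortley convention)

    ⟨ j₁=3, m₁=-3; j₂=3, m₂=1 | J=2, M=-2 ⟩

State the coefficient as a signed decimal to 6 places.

+√(5/42) = +0.345033

triangle: 4!×2!×2!/9! = 96/362880
(j±m)!: 0!×6!×4!×2!×0!×4! = 829440
prefactor² = (2J+1)×Δ×N² = 7680/7
  k=4: +1/(4!×0!×2!×0!×0!×2!) = 1/96
Σ = 1/96  ⇒  CG² = 7680/7×1/96² = 5/42
CG = +√(5/42) = +0.345033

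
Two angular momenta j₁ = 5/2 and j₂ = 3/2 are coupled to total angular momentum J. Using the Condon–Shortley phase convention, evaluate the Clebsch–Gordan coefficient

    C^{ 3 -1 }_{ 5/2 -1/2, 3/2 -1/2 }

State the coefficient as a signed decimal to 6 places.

j₁+j₂−J=1  J+j₁−j₂=4  J−j₁+j₂=2  j₁+j₂+J+1=8
(j₁±m₁, j₂±m₂, J±M) = (2,3,1,2,2,4)
P² = 48/5
sum k=0..1:
  [0] +1/6 = 1/6
  [1] −1/8 = -1/8
S = 1/24
C² = P²·S² = 1/60 ; C = +0.129099

+√(1/60) = +0.129099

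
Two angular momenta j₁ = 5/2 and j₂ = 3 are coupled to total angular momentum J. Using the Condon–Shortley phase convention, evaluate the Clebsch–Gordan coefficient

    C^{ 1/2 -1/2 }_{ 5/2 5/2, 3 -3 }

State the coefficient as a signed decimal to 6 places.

+0.534522

triangle: 5!·0!·1!/7! = 120/5040
(j±m)!: 5!·0!·0!·6!·0!·1! = 86400
prefactor² = (2J+1)·Δ·N² = 28800/7
  k=0: +1/(0!·5!·0!·0!·0!·1!) = 1/120
Σ = 1/120  ⇒  CG² = 28800/7·1/120² = 2/7
CG = +√(2/7) = +0.534522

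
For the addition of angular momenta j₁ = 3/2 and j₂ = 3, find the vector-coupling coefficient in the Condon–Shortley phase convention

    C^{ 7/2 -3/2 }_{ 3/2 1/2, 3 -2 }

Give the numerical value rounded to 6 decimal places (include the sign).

+0.654654

j₁+j₂−J=1  J+j₁−j₂=2  J−j₁+j₂=5  j₁+j₂+J+1=9
(j₁±m₁, j₂±m₂, J±M) = (2,1,1,5,2,5)
P² = 6400/21
sum k=0..1:
  [0] +1/24 = 1/24
  [1] −1/240 = -1/240
S = 3/80
C² = P²·S² = 3/7 ; C = +0.654654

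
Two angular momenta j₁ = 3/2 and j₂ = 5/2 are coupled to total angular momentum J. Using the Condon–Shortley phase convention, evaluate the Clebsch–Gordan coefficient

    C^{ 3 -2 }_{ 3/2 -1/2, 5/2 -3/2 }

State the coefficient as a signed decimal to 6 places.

j₁+j₂−J=1  J+j₁−j₂=2  J−j₁+j₂=4  j₁+j₂+J+1=8
(j₁±m₁, j₂±m₂, J±M) = (1,2,1,4,1,5)
P² = 48
sum k=0..1:
  [0] +1/12 = 1/12
  [1] −1/24 = -1/24
S = 1/24
C² = P²·S² = 1/12 ; C = +0.288675

+0.288675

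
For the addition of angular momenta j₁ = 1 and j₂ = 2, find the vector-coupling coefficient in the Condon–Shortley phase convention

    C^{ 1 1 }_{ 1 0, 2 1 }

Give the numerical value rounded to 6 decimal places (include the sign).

−√(3/10) ≈ -0.547723

√[3·2!0!2!/5! · 1!1!3!1!2!0!] = √(6/5)
  +(−1)^1/∏(1,1,0,2,0,0)! = -1/2  (running -1/2)
⟨..|..⟩ = √(6/5)·(-1/2) = -0.547723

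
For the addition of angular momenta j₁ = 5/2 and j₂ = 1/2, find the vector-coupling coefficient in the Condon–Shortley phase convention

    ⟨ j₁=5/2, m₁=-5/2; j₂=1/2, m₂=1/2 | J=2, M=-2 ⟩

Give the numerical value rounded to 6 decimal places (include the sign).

−√(5/6) = -0.912871

triangle: 1!·4!·0!/6! = 24/720
(j±m)!: 0!·5!·1!·0!·0!·4! = 2880
prefactor² = (2J+1)·Δ·N² = 480
  k=1: −1/(1!·0!·4!·0!·0!·0!) = -1/24
Σ = -1/24  ⇒  CG² = 480·(-1/24)² = 5/6
CG = −√(5/6) = -0.912871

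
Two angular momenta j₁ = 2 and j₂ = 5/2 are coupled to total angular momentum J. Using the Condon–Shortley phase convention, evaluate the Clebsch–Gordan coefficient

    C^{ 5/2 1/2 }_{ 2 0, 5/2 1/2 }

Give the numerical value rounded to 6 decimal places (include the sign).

−√(8/35) ≈ -0.478091

j₁+j₂−J=2  J+j₁−j₂=2  J−j₁+j₂=3  j₁+j₂+J+1=8
(j₁±m₁, j₂±m₂, J±M) = (2,2,3,2,3,2)
P² = 72/35
sum k=0..2:
  [0] +1/24 = 1/24
  [1] −1/2 = -1/2
  [2] +1/8 = 1/8
S = -1/3
C² = P²·S² = 8/35 ; C = -0.478091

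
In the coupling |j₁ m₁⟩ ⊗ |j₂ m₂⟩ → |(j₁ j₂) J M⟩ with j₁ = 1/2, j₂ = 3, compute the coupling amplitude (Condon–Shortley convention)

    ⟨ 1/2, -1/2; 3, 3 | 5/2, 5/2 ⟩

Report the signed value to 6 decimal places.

√[6·1!0!5!/7! · 0!1!6!0!5!0!] = √(86400/7)
  +(−1)^1/∏(1,0,0,5,0,0)! = -1/120  (running -1/120)
⟨..|..⟩ = √(86400/7)·(-1/120) = -0.925820

-0.925820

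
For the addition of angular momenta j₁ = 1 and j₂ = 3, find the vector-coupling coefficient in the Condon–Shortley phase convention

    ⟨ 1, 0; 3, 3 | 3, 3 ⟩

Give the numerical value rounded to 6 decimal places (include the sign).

triangle: 1!×1!×5!/8! = 120/40320
(j±m)!: 1!×1!×6!×0!×6!×0! = 518400
prefactor² = (2J+1)×Δ×N² = 10800
  k=1: −1/(1!×0!×0!×5!×1!×0!) = -1/120
Σ = -1/120  ⇒  CG² = 10800×(-1/120)² = 3/4
CG = −√(3/4) = -0.866025

−√(3/4) = -0.866025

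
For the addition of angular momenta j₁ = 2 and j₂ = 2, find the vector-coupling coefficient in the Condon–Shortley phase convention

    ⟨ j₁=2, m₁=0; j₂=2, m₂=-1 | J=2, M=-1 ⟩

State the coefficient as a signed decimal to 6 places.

−√(1/14) ≈ -0.267261

√[5·2!2!2!/7! · 2!2!1!3!1!3!] = √(8/7)
  +(−1)^0/∏(0,2,2,1,0,1)! = 1/4  (running 1/4)
  +(−1)^1/∏(1,1,1,0,1,2)! = -1/2  (running -1/4)
⟨..|..⟩ = √(8/7)·(-1/4) = -0.267261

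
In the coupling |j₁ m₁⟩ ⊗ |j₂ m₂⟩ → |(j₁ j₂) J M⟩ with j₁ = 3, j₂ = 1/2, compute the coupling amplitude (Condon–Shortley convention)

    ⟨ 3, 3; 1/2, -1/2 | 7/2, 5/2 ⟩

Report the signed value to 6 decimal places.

+√(1/7) ≈ +0.377964

j₁+j₂−J=0  J+j₁−j₂=6  J−j₁+j₂=1  j₁+j₂+J+1=8
(j₁±m₁, j₂±m₂, J±M) = (6,0,0,1,6,1)
P² = 518400/7
sum k=0..0:
  [0] +1/720 = 1/720
S = 1/720
C² = P²·S² = 1/7 ; C = +0.377964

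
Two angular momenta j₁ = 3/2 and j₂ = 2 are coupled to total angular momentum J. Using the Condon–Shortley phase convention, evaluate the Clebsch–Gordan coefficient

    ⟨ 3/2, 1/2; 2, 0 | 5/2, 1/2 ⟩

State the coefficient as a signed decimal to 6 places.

+√(3/35) = +0.292770

triangle: 1!·2!·3!/7! = 12/5040
(j±m)!: 2!·1!·2!·2!·3!·2! = 96
prefactor² = (2J+1)·Δ·N² = 48/35
  k=0: +1/(0!·1!·1!·2!·1!·1!) = 1/2
  k=1: −1/(1!·0!·0!·1!·2!·2!) = -1/4
Σ = 1/4  ⇒  CG² = 48/35·1/4² = 3/35
CG = +√(3/35) = +0.292770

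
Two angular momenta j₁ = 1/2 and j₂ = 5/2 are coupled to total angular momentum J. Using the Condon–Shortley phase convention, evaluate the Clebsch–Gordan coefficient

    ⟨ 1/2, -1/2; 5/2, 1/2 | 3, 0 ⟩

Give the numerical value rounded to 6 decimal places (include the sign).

√[7·0!1!5!/7! · 0!1!3!2!3!3!] = √(72)
  +(−1)^0/∏(0,0,1,3,0,2)! = 1/12  (running 1/12)
⟨..|..⟩ = √(72)·(1/12) = +0.707107

+√(1/2) ≈ +0.707107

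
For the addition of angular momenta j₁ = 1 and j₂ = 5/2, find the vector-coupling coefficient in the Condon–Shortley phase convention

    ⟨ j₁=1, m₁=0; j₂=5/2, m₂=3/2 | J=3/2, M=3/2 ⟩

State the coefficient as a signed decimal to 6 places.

triangle: 2!·0!·3!/6! = 12/720
(j±m)!: 1!·1!·4!·1!·3!·0! = 144
prefactor² = (2J+1)·Δ·N² = 48/5
  k=1: −1/(1!·1!·0!·3!·0!·0!) = -1/6
Σ = -1/6  ⇒  CG² = 48/5·(-1/6)² = 4/15
CG = −√(4/15) = -0.516398

−√(4/15) ≈ -0.516398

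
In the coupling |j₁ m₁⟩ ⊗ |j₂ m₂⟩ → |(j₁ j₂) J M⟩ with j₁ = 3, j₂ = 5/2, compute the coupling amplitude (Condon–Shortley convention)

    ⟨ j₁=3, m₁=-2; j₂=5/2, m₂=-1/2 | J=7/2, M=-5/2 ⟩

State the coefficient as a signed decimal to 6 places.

−√(2/63) = -0.178174

j₁+j₂−J=2  J+j₁−j₂=4  J−j₁+j₂=3  j₁+j₂+J+1=10
(j₁±m₁, j₂±m₂, J±M) = (1,5,2,3,1,6)
P² = 4608/7
sum k=1..2:
  [1] −1/48 = -1/48
  [2] +1/72 = 1/72
S = -1/144
C² = P²·S² = 2/63 ; C = -0.178174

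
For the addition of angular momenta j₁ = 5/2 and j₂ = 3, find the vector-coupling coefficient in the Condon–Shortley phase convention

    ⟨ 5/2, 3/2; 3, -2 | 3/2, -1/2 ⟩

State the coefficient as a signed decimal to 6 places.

triangle: 4!×1!×2!/8! = 48/40320
(j±m)!: 4!×1!×1!×5!×1!×2! = 5760
prefactor² = (2J+1)×Δ×N² = 192/7
  k=0: +1/(0!×4!×1!×1!×0!×1!) = 1/24
  k=1: −1/(1!×3!×0!×0!×1!×2!) = -1/12
Σ = -1/24  ⇒  CG² = 192/7×(-1/24)² = 1/21
CG = −√(1/21) = -0.218218

-0.218218  (= −√(1/21))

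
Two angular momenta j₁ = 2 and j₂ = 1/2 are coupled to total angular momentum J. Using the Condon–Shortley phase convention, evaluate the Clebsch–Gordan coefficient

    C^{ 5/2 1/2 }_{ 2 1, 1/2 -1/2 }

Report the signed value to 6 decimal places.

+0.632456  (= +√(2/5))

√[6·0!4!1!/6! · 3!1!0!1!3!2!] = √(72/5)
  +(−1)^0/∏(0,0,1,0,3,1)! = 1/6  (running 1/6)
⟨..|..⟩ = √(72/5)·(1/6) = +0.632456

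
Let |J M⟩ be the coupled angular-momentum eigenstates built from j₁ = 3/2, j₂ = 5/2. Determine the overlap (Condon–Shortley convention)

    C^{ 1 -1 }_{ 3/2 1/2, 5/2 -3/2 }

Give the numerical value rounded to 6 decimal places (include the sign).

-0.547723

√[3·3!0!2!/6! · 2!1!1!4!0!2!] = √(24/5)
  +(−1)^1/∏(1,2,0,0,0,2)! = -1/4  (running -1/4)
⟨..|..⟩ = √(24/5)·(-1/4) = -0.547723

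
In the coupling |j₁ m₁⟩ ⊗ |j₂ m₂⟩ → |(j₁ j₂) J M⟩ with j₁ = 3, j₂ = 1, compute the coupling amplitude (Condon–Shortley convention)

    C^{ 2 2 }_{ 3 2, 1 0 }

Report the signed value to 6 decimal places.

j₁+j₂−J=2  J+j₁−j₂=4  J−j₁+j₂=0  j₁+j₂+J+1=7
(j₁±m₁, j₂±m₂, J±M) = (5,1,1,1,4,0)
P² = 960/7
sum k=1..1:
  [1] −1/24 = -1/24
S = -1/24
C² = P²·S² = 5/21 ; C = -0.487950

-0.487950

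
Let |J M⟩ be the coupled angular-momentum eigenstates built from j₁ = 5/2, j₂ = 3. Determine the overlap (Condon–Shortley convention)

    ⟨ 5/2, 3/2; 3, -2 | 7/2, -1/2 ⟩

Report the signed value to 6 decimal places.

+√(20/63) = +0.563436

j₁+j₂−J=2  J+j₁−j₂=3  J−j₁+j₂=4  j₁+j₂+J+1=10
(j₁±m₁, j₂±m₂, J±M) = (4,1,1,5,3,4)
P² = 9216/35
sum k=0..1:
  [0] +1/24 = 1/24
  [1] −1/144 = -1/144
S = 5/144
C² = P²·S² = 20/63 ; C = +0.563436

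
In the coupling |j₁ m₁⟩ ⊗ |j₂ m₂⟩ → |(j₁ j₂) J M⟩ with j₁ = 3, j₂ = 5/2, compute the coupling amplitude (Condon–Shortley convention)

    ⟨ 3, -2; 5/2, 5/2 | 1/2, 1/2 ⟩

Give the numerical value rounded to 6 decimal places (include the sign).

-0.218218

triangle: 5!×1!×0!/7! = 120/5040
(j±m)!: 1!×5!×5!×0!×1!×0! = 14400
prefactor² = (2J+1)×Δ×N² = 4800/7
  k=5: −1/(5!×0!×0!×0!×1!×0!) = -1/120
Σ = -1/120  ⇒  CG² = 4800/7×(-1/120)² = 1/21
CG = −√(1/21) = -0.218218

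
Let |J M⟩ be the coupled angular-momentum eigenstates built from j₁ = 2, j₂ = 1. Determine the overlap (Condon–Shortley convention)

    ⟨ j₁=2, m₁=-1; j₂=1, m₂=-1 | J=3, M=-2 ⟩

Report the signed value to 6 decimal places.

+√(2/3) ≈ +0.816497

j₁+j₂−J=0  J+j₁−j₂=4  J−j₁+j₂=2  j₁+j₂+J+1=7
(j₁±m₁, j₂±m₂, J±M) = (1,3,0,2,1,5)
P² = 96
sum k=0..0:
  [0] +1/12 = 1/12
S = 1/12
C² = P²·S² = 2/3 ; C = +0.816497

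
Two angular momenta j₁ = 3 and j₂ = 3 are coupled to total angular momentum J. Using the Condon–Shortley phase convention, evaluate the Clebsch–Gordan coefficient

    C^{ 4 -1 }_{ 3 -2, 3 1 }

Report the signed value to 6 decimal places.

+0.455842

j₁+j₂−J=2  J+j₁−j₂=4  J−j₁+j₂=4  j₁+j₂+J+1=11
(j₁±m₁, j₂±m₂, J±M) = (1,5,4,2,3,5)
P² = 82944/77
sum k=1..2:
  [1] −1/144 = -1/144
  [2] +1/48 = 1/48
S = 1/72
C² = P²·S² = 16/77 ; C = +0.455842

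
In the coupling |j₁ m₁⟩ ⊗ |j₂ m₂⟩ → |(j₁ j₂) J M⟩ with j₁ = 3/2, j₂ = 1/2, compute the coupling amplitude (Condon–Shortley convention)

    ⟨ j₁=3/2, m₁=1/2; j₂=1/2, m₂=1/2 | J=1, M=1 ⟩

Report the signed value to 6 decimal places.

−√(1/4) ≈ -0.500000

√[3·1!2!0!/4! · 2!1!1!0!2!0!] = √(1)
  +(−1)^1/∏(1,0,0,0,2,0)! = -1/2  (running -1/2)
⟨..|..⟩ = √(1)·(-1/2) = -0.500000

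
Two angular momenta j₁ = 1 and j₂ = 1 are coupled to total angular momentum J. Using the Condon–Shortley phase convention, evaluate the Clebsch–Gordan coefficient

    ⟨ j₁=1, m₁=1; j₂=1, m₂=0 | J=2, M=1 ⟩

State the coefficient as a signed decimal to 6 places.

+√(1/2) ≈ +0.707107

j₁+j₂−J=0  J+j₁−j₂=2  J−j₁+j₂=2  j₁+j₂+J+1=5
(j₁±m₁, j₂±m₂, J±M) = (2,0,1,1,3,1)
P² = 2
sum k=0..0:
  [0] +1/2 = 1/2
S = 1/2
C² = P²·S² = 1/2 ; C = +0.707107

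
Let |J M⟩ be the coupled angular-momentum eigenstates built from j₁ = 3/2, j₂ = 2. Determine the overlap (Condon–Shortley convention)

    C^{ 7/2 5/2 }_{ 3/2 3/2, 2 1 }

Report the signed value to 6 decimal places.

triangle: 0!·3!·4!/8! = 144/40320
(j±m)!: 3!·0!·3!·1!·6!·1! = 25920
prefactor² = (2J+1)·Δ·N² = 5184/7
  k=0: +1/(0!·0!·0!·3!·3!·1!) = 1/36
Σ = 1/36  ⇒  CG² = 5184/7·1/36² = 4/7
CG = +√(4/7) = +0.755929

+√(4/7) ≈ +0.755929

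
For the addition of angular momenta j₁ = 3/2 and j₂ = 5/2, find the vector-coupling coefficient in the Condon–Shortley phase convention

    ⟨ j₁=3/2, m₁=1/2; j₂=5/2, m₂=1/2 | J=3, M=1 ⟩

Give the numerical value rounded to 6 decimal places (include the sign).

j₁+j₂−J=1  J+j₁−j₂=2  J−j₁+j₂=4  j₁+j₂+J+1=8
(j₁±m₁, j₂±m₂, J±M) = (2,1,3,2,4,2)
P² = 48/5
sum k=0..1:
  [0] +1/6 = 1/6
  [1] −1/8 = -1/8
S = 1/24
C² = P²·S² = 1/60 ; C = +0.129099

+√(1/60) ≈ +0.129099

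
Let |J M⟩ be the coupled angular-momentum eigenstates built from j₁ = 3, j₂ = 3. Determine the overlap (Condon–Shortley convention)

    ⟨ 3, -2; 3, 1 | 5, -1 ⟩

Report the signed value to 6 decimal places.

−√(9/28) ≈ -0.566947

triangle: 1!·5!·5!/12! = 14400/479001600
(j±m)!: 1!·5!·4!·2!·4!·6! = 99532800
prefactor² = (2J+1)·Δ·N² = 230400/7
  k=0: +1/(0!·1!·5!·4!·0!·1!) = 1/2880
  k=1: −1/(1!·0!·4!·3!·1!·2!) = -1/288
Σ = -1/320  ⇒  CG² = 230400/7·(-1/320)² = 9/28
CG = −√(9/28) = -0.566947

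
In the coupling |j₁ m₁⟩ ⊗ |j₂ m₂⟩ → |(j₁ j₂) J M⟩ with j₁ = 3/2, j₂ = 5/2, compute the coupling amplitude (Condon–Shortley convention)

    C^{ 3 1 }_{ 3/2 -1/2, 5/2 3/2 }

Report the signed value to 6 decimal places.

j₁+j₂−J=1  J+j₁−j₂=2  J−j₁+j₂=4  j₁+j₂+J+1=8
(j₁±m₁, j₂±m₂, J±M) = (1,2,4,1,4,2)
P² = 96/5
sum k=0..1:
  [0] +1/48 = 1/48
  [1] −1/6 = -1/6
S = -7/48
C² = P²·S² = 49/120 ; C = -0.639010

−√(49/120) = -0.639010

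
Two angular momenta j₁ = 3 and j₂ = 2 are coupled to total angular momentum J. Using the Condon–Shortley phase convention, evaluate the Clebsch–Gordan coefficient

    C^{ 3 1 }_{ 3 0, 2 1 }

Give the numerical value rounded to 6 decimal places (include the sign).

−√(1/30) ≈ -0.182574

triangle: 2!*4!*2!/9! = 96/362880
(j±m)!: 3!*3!*3!*1!*4!*2! = 10368
prefactor² = (2J+1)*Δ*N² = 96/5
  k=1: −1/(1!*1!*2!*2!*2!*0!) = -1/8
  k=2: +1/(2!*0!*1!*1!*3!*1!) = 1/12
Σ = -1/24  ⇒  CG² = 96/5*(-1/24)² = 1/30
CG = −√(1/30) = -0.182574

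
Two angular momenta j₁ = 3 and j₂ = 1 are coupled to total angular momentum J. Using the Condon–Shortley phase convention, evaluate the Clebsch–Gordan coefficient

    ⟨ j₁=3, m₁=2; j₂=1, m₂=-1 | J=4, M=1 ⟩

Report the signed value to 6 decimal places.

√[9·0!6!2!/9! · 5!1!0!2!5!3!] = √(43200/7)
  +(−1)^0/∏(0,0,1,0,5,2)! = 1/240  (running 1/240)
⟨..|..⟩ = √(43200/7)·(1/240) = +0.327327

+√(3/28) = +0.327327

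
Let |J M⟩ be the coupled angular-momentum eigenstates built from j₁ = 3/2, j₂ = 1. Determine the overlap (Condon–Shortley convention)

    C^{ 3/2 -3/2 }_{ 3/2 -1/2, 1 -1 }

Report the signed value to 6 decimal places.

+0.632456  (= +√(2/5))

j₁+j₂−J=1  J+j₁−j₂=2  J−j₁+j₂=1  j₁+j₂+J+1=5
(j₁±m₁, j₂±m₂, J±M) = (1,2,0,2,0,3)
P² = 8/5
sum k=0..0:
  [0] +1/2 = 1/2
S = 1/2
C² = P²·S² = 2/5 ; C = +0.632456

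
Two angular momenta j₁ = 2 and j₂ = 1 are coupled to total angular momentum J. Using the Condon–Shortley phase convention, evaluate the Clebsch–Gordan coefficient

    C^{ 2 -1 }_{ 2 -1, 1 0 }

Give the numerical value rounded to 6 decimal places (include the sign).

triangle: 1!×3!×1!/6! = 6/720
(j±m)!: 1!×3!×1!×1!×1!×3! = 36
prefactor² = (2J+1)×Δ×N² = 3/2
  k=0: +1/(0!×1!×3!×1!×0!×0!) = 1/6
  k=1: −1/(1!×0!×2!×0!×1!×1!) = -1/2
Σ = -1/3  ⇒  CG² = 3/2×(-1/3)² = 1/6
CG = −√(1/6) = -0.408248

−√(1/6) = -0.408248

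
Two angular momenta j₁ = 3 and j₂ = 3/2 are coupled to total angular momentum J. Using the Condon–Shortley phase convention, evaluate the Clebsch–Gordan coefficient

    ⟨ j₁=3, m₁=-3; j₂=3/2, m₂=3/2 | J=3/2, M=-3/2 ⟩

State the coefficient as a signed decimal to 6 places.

√[4·3!3!0!/7! · 0!6!3!0!0!3!] = √(5184/7)
  +(−1)^3/∏(3,0,3,0,0,0)! = -1/36  (running -1/36)
⟨..|..⟩ = √(5184/7)·(-1/36) = -0.755929

-0.755929  (= −√(4/7))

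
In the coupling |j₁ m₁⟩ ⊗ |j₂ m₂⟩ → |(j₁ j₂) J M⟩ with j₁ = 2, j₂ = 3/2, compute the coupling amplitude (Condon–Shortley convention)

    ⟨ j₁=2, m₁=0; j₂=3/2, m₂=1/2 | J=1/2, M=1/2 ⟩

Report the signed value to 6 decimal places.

+√(1/5) ≈ +0.447214

triangle: 3!*1!*0!/5! = 6/120
(j±m)!: 2!*2!*2!*1!*1!*0! = 8
prefactor² = (2J+1)*Δ*N² = 4/5
  k=2: +1/(2!*1!*0!*0!*1!*0!) = 1/2
Σ = 1/2  ⇒  CG² = 4/5*1/2² = 1/5
CG = +√(1/5) = +0.447214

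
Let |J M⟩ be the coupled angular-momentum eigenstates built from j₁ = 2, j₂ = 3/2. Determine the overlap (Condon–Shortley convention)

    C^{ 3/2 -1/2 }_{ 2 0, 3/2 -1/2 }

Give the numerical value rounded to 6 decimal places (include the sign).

triangle: 2!·2!·1!/6! = 4/720
(j±m)!: 2!·2!·1!·2!·1!·2! = 16
prefactor² = (2J+1)·Δ·N² = 16/45
  k=0: +1/(0!·2!·2!·1!·0!·0!) = 1/4
  k=1: −1/(1!·1!·1!·0!·1!·1!) = -1
Σ = -3/4  ⇒  CG² = 16/45·(-3/4)² = 1/5
CG = −√(1/5) = -0.447214

-0.447214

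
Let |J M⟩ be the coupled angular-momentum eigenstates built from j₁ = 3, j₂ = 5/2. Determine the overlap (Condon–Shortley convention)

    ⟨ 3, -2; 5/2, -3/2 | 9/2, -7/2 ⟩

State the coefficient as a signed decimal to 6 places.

√[10·1!5!4!/11! · 1!5!1!4!1!8!] = √(921600/11)
  +(−1)^0/∏(0,1,5,1,0,3)! = 1/720  (running 1/720)
  +(−1)^1/∏(1,0,4,0,1,4)! = -1/576  (running -1/2880)
⟨..|..⟩ = √(921600/11)·(-1/2880) = -0.100504

−√(1/99) ≈ -0.100504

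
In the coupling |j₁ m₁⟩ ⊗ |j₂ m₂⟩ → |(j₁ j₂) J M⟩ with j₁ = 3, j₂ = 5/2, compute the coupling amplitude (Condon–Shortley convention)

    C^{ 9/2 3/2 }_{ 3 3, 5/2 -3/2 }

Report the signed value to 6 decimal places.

+0.322329

j₁+j₂−J=1  J+j₁−j₂=5  J−j₁+j₂=4  j₁+j₂+J+1=11
(j₁±m₁, j₂±m₂, J±M) = (6,0,1,4,6,3)
P² = 4147200/77
sum k=0..0:
  [0] +1/720 = 1/720
S = 1/720
C² = P²·S² = 8/77 ; C = +0.322329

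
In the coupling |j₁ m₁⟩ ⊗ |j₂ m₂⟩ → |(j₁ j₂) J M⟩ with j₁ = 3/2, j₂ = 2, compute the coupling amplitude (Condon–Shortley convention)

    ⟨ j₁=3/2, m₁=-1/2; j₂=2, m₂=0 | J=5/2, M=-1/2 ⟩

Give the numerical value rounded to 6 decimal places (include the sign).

j₁+j₂−J=1  J+j₁−j₂=2  J−j₁+j₂=3  j₁+j₂+J+1=7
(j₁±m₁, j₂±m₂, J±M) = (1,2,2,2,2,3)
P² = 48/35
sum k=0..1:
  [0] +1/4 = 1/4
  [1] −1/2 = -1/2
S = -1/4
C² = P²·S² = 3/35 ; C = -0.292770

−√(3/35) ≈ -0.292770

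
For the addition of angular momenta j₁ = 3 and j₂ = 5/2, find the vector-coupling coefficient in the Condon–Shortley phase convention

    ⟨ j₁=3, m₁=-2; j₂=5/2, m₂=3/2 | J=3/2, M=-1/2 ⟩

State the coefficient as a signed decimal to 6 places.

−√(1/21) ≈ -0.218218

triangle: 4!×2!×1!/8! = 48/40320
(j±m)!: 1!×5!×4!×1!×1!×2! = 5760
prefactor² = (2J+1)×Δ×N² = 192/7
  k=3: −1/(3!×1!×2!×1!×0!×0!) = -1/12
  k=4: +1/(4!×0!×1!×0!×1!×1!) = 1/24
Σ = -1/24  ⇒  CG² = 192/7×(-1/24)² = 1/21
CG = −√(1/21) = -0.218218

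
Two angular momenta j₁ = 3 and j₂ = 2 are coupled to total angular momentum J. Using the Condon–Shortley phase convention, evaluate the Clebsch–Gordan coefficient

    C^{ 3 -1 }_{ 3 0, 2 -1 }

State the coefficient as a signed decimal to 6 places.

−√(1/30) ≈ -0.182574

j₁+j₂−J=2  J+j₁−j₂=4  J−j₁+j₂=2  j₁+j₂+J+1=9
(j₁±m₁, j₂±m₂, J±M) = (3,3,1,3,2,4)
P² = 96/5
sum k=0..1:
  [0] +1/12 = 1/12
  [1] −1/8 = -1/8
S = -1/24
C² = P²·S² = 1/30 ; C = -0.182574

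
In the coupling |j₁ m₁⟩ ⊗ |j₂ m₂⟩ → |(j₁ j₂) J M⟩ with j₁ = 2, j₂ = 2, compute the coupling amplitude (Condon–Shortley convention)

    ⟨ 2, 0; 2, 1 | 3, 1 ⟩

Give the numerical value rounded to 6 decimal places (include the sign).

-0.447214

j₁+j₂−J=1  J+j₁−j₂=3  J−j₁+j₂=3  j₁+j₂+J+1=8
(j₁±m₁, j₂±m₂, J±M) = (2,2,3,1,4,2)
P² = 36/5
sum k=0..1:
  [0] +1/12 = 1/12
  [1] −1/4 = -1/4
S = -1/6
C² = P²·S² = 1/5 ; C = -0.447214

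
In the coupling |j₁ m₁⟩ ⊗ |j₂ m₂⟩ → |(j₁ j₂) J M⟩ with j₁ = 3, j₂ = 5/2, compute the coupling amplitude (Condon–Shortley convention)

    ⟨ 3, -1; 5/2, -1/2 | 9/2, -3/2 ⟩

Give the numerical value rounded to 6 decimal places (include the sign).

triangle: 1!×5!×4!/11! = 2880/39916800
(j±m)!: 2!×4!×2!×3!×3!×6! = 2488320
prefactor² = (2J+1)×Δ×N² = 138240/77
  k=0: +1/(0!×1!×4!×2!×1!×2!) = 1/96
  k=1: −1/(1!×0!×3!×1!×2!×3!) = -1/72
Σ = -1/288  ⇒  CG² = 138240/77×(-1/288)² = 5/231
CG = −√(5/231) = -0.147122

−√(5/231) ≈ -0.147122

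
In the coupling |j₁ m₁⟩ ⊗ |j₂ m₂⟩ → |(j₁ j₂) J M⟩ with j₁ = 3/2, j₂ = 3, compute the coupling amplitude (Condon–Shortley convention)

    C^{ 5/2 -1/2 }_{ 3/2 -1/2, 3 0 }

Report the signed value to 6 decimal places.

triangle: 2!*1!*4!/8! = 48/40320
(j±m)!: 1!*2!*3!*3!*2!*3! = 864
prefactor² = (2J+1)*Δ*N² = 216/35
  k=1: −1/(1!*1!*1!*2!*0!*2!) = -1/4
  k=2: +1/(2!*0!*0!*1!*1!*3!) = 1/12
Σ = -1/6  ⇒  CG² = 216/35*(-1/6)² = 6/35
CG = −√(6/35) = -0.414039

-0.414039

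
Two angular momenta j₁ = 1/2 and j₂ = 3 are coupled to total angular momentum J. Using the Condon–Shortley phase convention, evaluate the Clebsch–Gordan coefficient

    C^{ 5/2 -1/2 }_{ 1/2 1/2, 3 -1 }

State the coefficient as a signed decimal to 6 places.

triangle: 1!*0!*5!/7! = 120/5040
(j±m)!: 1!*0!*2!*4!*2!*3! = 576
prefactor² = (2J+1)*Δ*N² = 576/7
  k=0: +1/(0!*1!*0!*2!*0!*3!) = 1/12
Σ = 1/12  ⇒  CG² = 576/7*1/12² = 4/7
CG = +√(4/7) = +0.755929

+√(4/7) ≈ +0.755929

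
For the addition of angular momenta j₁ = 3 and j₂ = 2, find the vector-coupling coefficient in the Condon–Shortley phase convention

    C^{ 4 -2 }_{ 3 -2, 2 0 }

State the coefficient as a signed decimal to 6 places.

-0.585540  (= −√(12/35))

√[9·1!5!3!/10! · 1!5!2!2!2!6!] = √(8640/7)
  +(−1)^0/∏(0,1,5,2,0,1)! = 1/240  (running 1/240)
  +(−1)^1/∏(1,0,4,1,1,2)! = -1/48  (running -1/60)
⟨..|..⟩ = √(8640/7)·(-1/60) = -0.585540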